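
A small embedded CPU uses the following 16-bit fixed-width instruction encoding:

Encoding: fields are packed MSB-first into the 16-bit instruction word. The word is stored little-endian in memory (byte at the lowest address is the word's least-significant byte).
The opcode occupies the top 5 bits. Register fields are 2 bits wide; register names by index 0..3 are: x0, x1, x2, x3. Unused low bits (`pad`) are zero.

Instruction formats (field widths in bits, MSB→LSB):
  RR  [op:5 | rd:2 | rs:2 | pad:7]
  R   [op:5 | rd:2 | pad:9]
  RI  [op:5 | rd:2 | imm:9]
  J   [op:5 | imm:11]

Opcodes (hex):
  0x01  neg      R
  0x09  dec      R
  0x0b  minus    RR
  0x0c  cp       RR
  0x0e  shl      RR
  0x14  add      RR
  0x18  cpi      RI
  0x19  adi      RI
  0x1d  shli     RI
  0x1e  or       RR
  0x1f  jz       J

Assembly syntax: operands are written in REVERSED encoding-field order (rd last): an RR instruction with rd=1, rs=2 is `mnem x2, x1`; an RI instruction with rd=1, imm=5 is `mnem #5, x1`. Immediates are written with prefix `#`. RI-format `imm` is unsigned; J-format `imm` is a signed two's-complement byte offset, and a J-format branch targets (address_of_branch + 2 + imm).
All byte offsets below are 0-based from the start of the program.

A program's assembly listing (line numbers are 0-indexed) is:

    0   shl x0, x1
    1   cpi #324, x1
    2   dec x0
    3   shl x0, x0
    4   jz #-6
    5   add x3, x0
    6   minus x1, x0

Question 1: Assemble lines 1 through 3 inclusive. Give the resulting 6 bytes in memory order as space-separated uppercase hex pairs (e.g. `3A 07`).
L1: cpi op=0x18:5|rd=1:2|imm=324:9 ⇒ 0xc344 ⇒ little 44 c3
L2: dec op=0x9:5|rd=0:2|pad=0:9 ⇒ 0x4800 ⇒ little 00 48
L3: shl op=0xe:5|rd=0:2|rs=0:2|pad=0:7 ⇒ 0x7000 ⇒ little 00 70

44 C3 00 48 00 70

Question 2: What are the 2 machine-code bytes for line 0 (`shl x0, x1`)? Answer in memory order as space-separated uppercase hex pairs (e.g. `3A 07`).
L0: shl op=0xe:5|rd=1:2|rs=0:2|pad=0:7 ⇒ 0x7200 ⇒ little 00 72

00 72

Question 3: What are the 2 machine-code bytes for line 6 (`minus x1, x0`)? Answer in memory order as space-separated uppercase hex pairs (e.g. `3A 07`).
80 58

L6: minus op=0xb:5|rd=0:2|rs=1:2|pad=0:7 ⇒ 0x5880 ⇒ little 80 58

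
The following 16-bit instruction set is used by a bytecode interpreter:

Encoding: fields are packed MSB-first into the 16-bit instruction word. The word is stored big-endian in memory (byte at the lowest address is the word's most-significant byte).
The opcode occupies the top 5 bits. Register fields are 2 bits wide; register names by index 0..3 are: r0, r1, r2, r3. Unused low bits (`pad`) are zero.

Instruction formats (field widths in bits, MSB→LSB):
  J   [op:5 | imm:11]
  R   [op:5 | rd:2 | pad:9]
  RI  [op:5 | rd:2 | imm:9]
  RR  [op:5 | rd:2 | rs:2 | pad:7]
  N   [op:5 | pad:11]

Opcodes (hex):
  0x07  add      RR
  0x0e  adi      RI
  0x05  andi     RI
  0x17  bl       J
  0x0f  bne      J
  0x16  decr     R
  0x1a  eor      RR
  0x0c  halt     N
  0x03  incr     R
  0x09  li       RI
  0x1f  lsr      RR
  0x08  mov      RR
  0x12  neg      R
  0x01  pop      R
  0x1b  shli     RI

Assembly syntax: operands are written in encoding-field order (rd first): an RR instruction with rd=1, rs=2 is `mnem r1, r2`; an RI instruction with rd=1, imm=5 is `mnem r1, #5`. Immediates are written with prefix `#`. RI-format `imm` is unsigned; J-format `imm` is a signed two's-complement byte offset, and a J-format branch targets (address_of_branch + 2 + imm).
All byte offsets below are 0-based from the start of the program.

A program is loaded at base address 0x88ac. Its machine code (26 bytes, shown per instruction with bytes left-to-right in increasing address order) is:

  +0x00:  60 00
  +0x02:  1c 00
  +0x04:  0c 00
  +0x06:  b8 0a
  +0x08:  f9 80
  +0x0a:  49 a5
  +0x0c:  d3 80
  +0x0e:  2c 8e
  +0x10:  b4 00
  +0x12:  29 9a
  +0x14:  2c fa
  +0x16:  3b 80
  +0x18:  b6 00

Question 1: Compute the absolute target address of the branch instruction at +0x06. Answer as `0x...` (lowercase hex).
0x88be

@+06  big-endian(b8 0a) = 0xb80a
  opcode bits[15:11]=0x17: bl/J
  [10:0] imm=10 = #10
  target = base 0x88ac + off 0x06 + 2 + imm 10 = 0x88be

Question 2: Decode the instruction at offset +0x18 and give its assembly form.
+0x18: b6 00 ⇒ word 0xb600 (big)
  opcode bits[15:11]=0x16: decr/R
  rd@[10:9]=0x3 ⇒ r3

decr r3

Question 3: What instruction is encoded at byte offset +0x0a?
li r0, #421

@+0a  big-endian(49 a5) = 0x49a5
  op=0x49a5>>11=0x9 ⇒ li (RI)
  [10:9] rd=0 = r0
  [8:0] imm=421 = #421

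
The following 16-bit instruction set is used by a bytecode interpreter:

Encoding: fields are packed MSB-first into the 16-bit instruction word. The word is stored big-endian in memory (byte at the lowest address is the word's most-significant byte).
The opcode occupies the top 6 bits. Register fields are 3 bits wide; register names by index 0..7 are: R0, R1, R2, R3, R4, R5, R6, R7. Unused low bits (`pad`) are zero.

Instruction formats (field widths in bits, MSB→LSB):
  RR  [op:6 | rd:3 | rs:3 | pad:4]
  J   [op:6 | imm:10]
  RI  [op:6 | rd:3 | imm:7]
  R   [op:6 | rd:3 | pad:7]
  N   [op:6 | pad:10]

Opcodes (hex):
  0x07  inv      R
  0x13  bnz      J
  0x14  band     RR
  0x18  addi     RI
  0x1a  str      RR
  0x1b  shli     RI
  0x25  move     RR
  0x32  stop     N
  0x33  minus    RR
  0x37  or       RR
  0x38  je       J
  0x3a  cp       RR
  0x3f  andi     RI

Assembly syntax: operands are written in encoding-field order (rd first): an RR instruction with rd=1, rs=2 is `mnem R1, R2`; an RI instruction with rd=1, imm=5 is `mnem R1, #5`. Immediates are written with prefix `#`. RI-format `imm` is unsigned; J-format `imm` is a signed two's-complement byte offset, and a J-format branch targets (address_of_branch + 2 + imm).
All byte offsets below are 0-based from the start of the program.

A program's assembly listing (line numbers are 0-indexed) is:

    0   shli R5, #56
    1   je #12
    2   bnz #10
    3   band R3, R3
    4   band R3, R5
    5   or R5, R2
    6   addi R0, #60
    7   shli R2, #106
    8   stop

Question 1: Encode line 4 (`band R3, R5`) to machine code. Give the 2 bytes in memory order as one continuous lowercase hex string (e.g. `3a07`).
L4: band op=0x14:6|rd=3:3|rs=5:3|pad=0:4 ⇒ 0x51d0 ⇒ big 51 d0

51d0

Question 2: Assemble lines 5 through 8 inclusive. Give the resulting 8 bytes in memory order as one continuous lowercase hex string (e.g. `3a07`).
5. or fields op=0x37:6|rd=5:3|rs=2:3|pad=0:4 → word dea0h → de a0
6. addi fields op=0x18:6|rd=0:3|imm=60:7 → word 603ch → 60 3c
7. shli fields op=0x1b:6|rd=2:3|imm=106:7 → word 6d6ah → 6d 6a
8. stop fields op=0x32:6|pad=0:10 → word c800h → c8 00

dea0603c6d6ac800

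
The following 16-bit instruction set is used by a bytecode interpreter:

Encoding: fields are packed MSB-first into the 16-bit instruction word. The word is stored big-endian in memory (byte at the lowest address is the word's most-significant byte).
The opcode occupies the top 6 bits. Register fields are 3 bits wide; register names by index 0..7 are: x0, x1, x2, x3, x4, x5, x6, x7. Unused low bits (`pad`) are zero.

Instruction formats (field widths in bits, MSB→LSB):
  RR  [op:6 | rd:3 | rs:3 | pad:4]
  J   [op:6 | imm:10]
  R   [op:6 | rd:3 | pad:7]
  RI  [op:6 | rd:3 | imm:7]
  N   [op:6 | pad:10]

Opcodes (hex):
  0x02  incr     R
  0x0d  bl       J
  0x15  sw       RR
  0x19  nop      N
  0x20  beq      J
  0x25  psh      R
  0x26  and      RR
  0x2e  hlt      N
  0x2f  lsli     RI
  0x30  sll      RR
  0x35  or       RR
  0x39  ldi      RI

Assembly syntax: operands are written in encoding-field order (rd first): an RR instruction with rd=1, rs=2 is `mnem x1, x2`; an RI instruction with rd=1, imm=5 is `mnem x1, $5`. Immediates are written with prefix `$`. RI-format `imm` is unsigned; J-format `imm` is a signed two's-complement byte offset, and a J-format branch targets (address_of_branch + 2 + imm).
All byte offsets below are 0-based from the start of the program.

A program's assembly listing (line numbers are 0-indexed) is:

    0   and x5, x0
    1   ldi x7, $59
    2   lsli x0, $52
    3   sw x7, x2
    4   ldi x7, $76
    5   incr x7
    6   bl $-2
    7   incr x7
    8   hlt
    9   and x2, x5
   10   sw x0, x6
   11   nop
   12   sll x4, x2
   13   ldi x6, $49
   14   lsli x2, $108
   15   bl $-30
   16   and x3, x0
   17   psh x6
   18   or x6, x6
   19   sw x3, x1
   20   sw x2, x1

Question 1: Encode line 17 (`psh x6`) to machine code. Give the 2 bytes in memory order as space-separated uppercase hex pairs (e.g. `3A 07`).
97 00

line 17 (psh): pack op=0x25:6|rd=6:3|pad=0:7 = 0x9700; big→ 97 00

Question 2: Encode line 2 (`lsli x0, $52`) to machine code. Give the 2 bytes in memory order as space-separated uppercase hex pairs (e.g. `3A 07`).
L2: lsli op=0x2f:6|rd=0:3|imm=52:7 ⇒ 0xbc34 ⇒ big bc 34

BC 34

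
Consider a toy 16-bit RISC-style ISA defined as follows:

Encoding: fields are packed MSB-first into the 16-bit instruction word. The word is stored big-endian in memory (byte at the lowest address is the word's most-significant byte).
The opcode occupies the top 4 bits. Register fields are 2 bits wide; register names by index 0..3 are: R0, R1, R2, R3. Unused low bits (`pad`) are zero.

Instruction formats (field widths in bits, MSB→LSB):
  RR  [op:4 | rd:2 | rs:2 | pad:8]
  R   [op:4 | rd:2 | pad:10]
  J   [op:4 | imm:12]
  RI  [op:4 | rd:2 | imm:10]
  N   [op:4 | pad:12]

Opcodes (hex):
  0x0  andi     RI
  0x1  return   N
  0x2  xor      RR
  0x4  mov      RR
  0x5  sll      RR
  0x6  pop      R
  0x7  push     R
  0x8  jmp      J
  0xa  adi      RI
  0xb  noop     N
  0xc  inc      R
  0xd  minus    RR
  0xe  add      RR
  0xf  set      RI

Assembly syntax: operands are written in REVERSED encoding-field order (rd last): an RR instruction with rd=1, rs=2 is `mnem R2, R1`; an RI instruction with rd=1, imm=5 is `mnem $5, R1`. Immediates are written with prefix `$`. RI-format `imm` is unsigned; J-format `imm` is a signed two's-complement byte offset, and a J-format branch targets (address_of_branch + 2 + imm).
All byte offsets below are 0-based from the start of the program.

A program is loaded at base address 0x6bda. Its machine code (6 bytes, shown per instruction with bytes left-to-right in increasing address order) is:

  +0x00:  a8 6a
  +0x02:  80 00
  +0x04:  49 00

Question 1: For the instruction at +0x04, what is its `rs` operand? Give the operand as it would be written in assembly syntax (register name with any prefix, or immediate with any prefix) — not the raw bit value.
off 0x04: read 49 00 as big → 0x4900
  opcode bits[15:12]=0x4: mov/RR
  [11:10] rd=2 = R2
  [9:8] rs=1 = R1

R1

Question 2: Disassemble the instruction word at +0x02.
jmp $0

[02] 80 00 → 0x8000
  op=0x8000>>12=0x8 ⇒ jmp (J)
  [11:0] imm=0 = $0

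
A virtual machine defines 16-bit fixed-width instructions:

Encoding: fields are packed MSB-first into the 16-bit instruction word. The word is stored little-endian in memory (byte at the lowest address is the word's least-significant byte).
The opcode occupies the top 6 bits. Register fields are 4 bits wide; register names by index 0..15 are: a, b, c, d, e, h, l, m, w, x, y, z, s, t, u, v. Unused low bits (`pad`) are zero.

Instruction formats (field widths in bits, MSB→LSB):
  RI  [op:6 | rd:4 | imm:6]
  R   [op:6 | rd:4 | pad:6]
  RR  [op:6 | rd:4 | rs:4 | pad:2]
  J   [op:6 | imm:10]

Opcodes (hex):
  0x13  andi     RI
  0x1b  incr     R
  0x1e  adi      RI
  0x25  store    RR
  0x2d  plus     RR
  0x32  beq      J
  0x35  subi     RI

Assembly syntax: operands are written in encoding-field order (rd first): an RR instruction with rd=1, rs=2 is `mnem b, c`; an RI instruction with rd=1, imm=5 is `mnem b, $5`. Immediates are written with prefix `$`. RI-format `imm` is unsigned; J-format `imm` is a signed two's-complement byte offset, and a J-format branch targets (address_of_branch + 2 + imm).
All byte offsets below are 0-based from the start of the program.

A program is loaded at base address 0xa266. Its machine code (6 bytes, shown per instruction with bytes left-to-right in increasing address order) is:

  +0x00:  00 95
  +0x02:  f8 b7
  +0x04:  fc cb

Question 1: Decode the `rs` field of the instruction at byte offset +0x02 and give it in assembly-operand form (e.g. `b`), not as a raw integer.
@+02  little-endian(f8 b7) = 0xb7f8
  top 6b → 0x2d → plus [RR]
  [9:6] rd=15 = v
  [5:2] rs=14 = u

u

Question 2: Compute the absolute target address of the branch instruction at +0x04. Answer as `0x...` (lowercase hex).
@+04  little-endian(fc cb) = 0xcbfc
  top 6b → 0x32 → beq [J]
  imm: (w>>0)&0x3ff=0x3fc (s10→-4) → $-4
  target = base 0xa266 + off 0x04 + 2 + imm -4 = 0xa268

0xa268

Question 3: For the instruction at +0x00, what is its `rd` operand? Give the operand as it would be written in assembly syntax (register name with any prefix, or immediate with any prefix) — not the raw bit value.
e

off 0x00: read 00 95 as little → 0x9500
  top 6b → 0x25 → store [RR]
  rd: (w>>6)&0xf=0x4 → e
  rs: (w>>2)&0xf=0x0 → a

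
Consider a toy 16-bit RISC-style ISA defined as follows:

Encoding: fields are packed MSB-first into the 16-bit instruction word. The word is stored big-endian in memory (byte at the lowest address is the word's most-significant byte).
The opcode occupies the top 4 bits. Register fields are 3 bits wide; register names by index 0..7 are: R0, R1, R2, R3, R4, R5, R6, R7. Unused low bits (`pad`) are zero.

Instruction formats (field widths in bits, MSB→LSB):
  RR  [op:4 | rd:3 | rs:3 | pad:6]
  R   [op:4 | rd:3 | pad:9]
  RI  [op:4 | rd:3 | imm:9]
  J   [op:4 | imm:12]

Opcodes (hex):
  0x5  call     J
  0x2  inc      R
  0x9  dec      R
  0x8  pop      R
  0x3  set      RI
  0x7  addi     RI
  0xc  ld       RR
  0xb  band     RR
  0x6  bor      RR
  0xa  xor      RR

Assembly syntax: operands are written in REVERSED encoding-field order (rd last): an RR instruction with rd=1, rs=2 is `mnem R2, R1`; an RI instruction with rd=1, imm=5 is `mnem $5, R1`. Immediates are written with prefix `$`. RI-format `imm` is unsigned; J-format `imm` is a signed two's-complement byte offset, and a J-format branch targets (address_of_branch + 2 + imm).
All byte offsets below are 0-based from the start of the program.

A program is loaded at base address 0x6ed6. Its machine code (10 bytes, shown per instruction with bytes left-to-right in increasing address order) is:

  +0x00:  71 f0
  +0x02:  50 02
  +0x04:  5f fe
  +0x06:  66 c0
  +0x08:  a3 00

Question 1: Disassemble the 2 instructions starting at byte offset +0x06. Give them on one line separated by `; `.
bor R3, R3; xor R4, R1

[06] 66 c0 → 0x66c0
  opcode bits[15:12]=0x6: bor/RR
  rd@[11:9]=0x3 ⇒ R3
  rs@[8:6]=0x3 ⇒ R3
[08] a3 00 → 0xa300
  opcode bits[15:12]=0xa: xor/RR
  rd@[11:9]=0x1 ⇒ R1
  rs@[8:6]=0x4 ⇒ R4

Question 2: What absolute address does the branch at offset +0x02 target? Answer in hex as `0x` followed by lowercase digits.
@+02  big-endian(50 02) = 0x5002
  op=0x5002>>12=0x5 ⇒ call (J)
  imm: (w>>0)&0xfff=0x2 → $2
  target = base 0x6ed6 + off 0x02 + 2 + imm 2 = 0x6edc

0x6edc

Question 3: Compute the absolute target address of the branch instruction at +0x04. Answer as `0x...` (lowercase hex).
+0x04: 5f fe ⇒ word 0x5ffe (big)
  top 4b → 0x5 → call [J]
  imm: (w>>0)&0xfff=0xffe (s12→-2) → $-2
  target = base 0x6ed6 + off 0x04 + 2 + imm -2 = 0x6eda

0x6eda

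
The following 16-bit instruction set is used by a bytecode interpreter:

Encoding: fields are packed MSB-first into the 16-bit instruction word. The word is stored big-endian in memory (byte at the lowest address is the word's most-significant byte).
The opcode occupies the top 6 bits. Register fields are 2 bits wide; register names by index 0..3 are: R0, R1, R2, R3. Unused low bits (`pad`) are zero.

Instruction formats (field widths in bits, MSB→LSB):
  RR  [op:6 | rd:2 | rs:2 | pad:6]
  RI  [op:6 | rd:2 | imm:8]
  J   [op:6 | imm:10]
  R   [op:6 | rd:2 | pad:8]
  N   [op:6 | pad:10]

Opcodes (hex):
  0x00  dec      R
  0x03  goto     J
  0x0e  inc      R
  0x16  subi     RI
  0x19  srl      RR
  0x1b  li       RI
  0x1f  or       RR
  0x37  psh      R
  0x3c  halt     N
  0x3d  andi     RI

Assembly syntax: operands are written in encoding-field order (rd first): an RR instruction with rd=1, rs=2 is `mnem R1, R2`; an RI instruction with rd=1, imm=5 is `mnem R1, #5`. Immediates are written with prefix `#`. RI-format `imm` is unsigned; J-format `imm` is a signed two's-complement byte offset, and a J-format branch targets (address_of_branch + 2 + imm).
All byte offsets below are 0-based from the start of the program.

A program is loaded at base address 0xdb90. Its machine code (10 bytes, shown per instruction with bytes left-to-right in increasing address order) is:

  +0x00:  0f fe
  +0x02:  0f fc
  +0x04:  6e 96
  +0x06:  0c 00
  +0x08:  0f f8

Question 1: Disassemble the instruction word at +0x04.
@+04  big-endian(6e 96) = 0x6e96
  op=0x6e96>>10=0x1b ⇒ li (RI)
  rd: (w>>8)&0x3=0x2 → R2
  imm: (w>>0)&0xff=0x96 → #150

li R2, #150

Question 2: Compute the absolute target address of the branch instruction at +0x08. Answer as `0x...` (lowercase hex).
@+08  big-endian(0f f8) = 0x0ff8
  op=0x0ff8>>10=0x3 ⇒ goto (J)
  imm: (w>>0)&0x3ff=0x3f8 (s10→-8) → #-8
  target = base 0xdb90 + off 0x08 + 2 + imm -8 = 0xdb92

0xdb92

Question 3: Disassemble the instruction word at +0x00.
goto #-2

+0x00: 0f fe ⇒ word 0x0ffe (big)
  top 6b → 0x3 → goto [J]
  [9:0] imm=1022 (s10→-2) = #-2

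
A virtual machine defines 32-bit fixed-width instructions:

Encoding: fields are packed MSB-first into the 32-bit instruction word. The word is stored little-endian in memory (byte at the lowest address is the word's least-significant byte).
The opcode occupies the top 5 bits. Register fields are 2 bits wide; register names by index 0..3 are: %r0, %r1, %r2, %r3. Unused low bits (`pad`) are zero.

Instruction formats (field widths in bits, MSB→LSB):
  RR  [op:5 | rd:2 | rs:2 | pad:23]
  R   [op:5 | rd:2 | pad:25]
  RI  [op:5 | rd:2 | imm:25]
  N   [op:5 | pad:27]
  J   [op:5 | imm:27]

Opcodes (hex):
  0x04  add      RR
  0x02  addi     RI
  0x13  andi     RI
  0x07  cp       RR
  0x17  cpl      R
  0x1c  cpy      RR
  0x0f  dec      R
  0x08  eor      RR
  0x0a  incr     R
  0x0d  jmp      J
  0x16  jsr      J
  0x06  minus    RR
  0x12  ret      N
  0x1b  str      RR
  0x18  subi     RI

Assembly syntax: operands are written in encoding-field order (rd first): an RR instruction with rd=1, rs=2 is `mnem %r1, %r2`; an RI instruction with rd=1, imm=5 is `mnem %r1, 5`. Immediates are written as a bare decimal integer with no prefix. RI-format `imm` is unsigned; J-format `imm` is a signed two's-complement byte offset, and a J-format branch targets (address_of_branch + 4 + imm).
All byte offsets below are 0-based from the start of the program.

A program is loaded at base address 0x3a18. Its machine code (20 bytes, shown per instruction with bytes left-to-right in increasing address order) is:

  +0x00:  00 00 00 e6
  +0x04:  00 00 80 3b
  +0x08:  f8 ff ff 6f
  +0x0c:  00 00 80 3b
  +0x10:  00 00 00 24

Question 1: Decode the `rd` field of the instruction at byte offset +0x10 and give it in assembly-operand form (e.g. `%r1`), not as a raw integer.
%r2

[10] 00 00 00 24 → 0x24000000
  top 5b → 0x4 → add [RR]
  [26:25] rd=2 = %r2
  [24:23] rs=0 = %r0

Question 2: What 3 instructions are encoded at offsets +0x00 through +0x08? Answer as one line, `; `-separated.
cpy %r3, %r0; cp %r1, %r3; jmp -8

@+00  little-endian(00 00 00 e6) = 0xe6000000
  top 5b → 0x1c → cpy [RR]
  [26:25] rd=3 = %r3
  [24:23] rs=0 = %r0
@+04  little-endian(00 00 80 3b) = 0x3b800000
  top 5b → 0x7 → cp [RR]
  [26:25] rd=1 = %r1
  [24:23] rs=3 = %r3
@+08  little-endian(f8 ff ff 6f) = 0x6ffffff8
  top 5b → 0xd → jmp [J]
  [26:0] imm=134217720 (s27→-8) = -8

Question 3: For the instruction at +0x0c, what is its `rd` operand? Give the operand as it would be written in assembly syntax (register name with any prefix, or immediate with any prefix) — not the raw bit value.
@+0c  little-endian(00 00 80 3b) = 0x3b800000
  opcode bits[31:27]=0x7: cp/RR
  rd: (w>>25)&0x3=0x1 → %r1
  rs: (w>>23)&0x3=0x3 → %r3

%r1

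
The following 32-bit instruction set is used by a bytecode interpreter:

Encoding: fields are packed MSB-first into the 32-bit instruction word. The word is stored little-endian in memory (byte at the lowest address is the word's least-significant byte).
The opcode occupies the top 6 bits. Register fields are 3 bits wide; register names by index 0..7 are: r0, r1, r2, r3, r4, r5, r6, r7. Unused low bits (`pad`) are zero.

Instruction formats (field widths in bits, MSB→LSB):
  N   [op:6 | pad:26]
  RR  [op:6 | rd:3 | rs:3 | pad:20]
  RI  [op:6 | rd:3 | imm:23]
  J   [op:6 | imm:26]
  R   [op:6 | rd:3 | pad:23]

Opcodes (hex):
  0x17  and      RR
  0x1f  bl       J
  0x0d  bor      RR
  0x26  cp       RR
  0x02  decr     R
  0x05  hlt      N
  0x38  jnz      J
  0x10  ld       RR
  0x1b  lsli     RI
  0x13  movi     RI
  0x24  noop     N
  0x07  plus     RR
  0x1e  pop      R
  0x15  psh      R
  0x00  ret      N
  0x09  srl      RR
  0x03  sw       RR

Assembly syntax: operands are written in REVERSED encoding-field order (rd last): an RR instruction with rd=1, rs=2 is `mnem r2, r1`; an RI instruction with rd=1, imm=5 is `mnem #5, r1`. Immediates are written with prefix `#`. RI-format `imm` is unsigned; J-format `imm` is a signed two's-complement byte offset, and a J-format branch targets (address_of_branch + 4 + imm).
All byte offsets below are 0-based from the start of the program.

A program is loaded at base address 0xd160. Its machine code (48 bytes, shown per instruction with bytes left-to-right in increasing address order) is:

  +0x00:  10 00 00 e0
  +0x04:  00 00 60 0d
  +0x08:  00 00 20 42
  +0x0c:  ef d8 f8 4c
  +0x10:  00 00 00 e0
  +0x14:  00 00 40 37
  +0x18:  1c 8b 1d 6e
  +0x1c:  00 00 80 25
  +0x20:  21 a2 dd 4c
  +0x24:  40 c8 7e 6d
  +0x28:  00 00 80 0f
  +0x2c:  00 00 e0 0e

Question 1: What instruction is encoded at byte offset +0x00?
@+00  little-endian(10 00 00 e0) = 0xe0000010
  top 6b → 0x38 → jnz [J]
  imm: (w>>0)&0x3ffffff=0x10 → #16

jnz #16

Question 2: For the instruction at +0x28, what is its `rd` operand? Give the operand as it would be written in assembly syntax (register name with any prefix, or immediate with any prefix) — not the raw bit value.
r7

[28] 00 00 80 0f → 0x0f800000
  top 6b → 0x3 → sw [RR]
  rd: (w>>23)&0x7=0x7 → r7
  rs: (w>>20)&0x7=0x0 → r0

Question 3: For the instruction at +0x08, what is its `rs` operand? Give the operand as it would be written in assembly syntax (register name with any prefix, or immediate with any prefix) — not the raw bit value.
@+08  little-endian(00 00 20 42) = 0x42200000
  op=0x42200000>>26=0x10 ⇒ ld (RR)
  rd@[25:23]=0x4 ⇒ r4
  rs@[22:20]=0x2 ⇒ r2

r2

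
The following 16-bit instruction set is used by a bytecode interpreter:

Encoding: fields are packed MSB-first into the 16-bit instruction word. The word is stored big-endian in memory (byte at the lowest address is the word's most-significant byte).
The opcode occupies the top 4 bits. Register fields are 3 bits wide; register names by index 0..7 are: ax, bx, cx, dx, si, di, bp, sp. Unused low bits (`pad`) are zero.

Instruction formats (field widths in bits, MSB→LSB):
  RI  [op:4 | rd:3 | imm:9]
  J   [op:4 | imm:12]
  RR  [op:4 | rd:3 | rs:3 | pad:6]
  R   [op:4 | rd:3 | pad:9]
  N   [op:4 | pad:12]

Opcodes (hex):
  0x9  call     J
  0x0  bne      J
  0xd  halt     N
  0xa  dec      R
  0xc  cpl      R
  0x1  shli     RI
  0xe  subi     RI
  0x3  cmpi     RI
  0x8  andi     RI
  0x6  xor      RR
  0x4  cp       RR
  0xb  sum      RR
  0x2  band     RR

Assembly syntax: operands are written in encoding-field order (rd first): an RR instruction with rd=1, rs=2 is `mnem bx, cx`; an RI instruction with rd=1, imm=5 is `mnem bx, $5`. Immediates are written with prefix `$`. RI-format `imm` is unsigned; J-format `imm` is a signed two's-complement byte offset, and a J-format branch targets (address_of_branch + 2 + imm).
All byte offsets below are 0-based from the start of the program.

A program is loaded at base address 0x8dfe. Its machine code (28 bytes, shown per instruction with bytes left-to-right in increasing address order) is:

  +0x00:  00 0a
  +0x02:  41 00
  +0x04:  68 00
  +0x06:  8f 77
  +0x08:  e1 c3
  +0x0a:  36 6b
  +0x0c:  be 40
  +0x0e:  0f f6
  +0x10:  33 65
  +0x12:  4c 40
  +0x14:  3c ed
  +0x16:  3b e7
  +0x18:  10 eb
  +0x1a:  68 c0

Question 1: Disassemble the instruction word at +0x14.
cmpi bp, $237

off 0x14: read 3c ed as big → 0x3ced
  top 4b → 0x3 → cmpi [RI]
  [11:9] rd=6 = bp
  [8:0] imm=237 = $237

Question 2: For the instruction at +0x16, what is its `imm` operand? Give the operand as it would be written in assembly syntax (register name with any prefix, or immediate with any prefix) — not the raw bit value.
@+16  big-endian(3b e7) = 0x3be7
  op=0x3be7>>12=0x3 ⇒ cmpi (RI)
  rd: (w>>9)&0x7=0x5 → di
  imm: (w>>0)&0x1ff=0x1e7 → $487

$487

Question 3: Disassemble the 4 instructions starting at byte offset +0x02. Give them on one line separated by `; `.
cp ax, si; xor si, ax; andi sp, $375; subi ax, $451

off 0x02: read 41 00 as big → 0x4100
  top 4b → 0x4 → cp [RR]
  rd: (w>>9)&0x7=0x0 → ax
  rs: (w>>6)&0x7=0x4 → si
off 0x04: read 68 00 as big → 0x6800
  top 4b → 0x6 → xor [RR]
  rd: (w>>9)&0x7=0x4 → si
  rs: (w>>6)&0x7=0x0 → ax
off 0x06: read 8f 77 as big → 0x8f77
  top 4b → 0x8 → andi [RI]
  rd: (w>>9)&0x7=0x7 → sp
  imm: (w>>0)&0x1ff=0x177 → $375
off 0x08: read e1 c3 as big → 0xe1c3
  top 4b → 0xe → subi [RI]
  rd: (w>>9)&0x7=0x0 → ax
  imm: (w>>0)&0x1ff=0x1c3 → $451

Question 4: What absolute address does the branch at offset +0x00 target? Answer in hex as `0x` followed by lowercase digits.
0x8e0a

@+00  big-endian(00 0a) = 0x000a
  op=0x000a>>12=0x0 ⇒ bne (J)
  [11:0] imm=10 = $10
  target = base 0x8dfe + off 0x00 + 2 + imm 10 = 0x8e0a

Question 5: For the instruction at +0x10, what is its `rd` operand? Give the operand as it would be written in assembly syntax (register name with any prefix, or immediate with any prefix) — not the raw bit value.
bx

+0x10: 33 65 ⇒ word 0x3365 (big)
  op=0x3365>>12=0x3 ⇒ cmpi (RI)
  [11:9] rd=1 = bx
  [8:0] imm=357 = $357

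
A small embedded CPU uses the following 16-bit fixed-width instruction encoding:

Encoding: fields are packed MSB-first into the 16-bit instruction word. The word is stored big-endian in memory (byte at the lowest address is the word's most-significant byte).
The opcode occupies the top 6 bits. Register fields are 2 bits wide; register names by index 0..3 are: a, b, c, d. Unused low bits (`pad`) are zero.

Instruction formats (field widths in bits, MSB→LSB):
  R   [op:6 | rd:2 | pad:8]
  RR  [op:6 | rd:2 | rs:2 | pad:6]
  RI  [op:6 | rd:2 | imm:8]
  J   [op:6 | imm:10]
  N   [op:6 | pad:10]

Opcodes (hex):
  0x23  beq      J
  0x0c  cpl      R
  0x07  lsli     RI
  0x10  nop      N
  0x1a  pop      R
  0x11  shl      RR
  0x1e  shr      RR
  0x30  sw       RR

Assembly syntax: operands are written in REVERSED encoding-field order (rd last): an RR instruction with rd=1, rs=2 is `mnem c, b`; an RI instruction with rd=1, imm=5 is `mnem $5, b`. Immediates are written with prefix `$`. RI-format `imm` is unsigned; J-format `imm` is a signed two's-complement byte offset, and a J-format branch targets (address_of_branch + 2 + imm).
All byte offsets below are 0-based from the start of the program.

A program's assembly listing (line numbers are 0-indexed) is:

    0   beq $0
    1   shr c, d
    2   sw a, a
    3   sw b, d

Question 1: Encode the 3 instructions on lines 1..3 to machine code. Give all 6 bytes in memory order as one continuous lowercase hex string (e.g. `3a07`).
7b80c000c340

line 1 (shr): pack op=0x1e:6|rd=3:2|rs=2:2|pad=0:6 = 0x7b80; big→ 7b 80
line 2 (sw): pack op=0x30:6|rd=0:2|rs=0:2|pad=0:6 = 0xc000; big→ c0 00
line 3 (sw): pack op=0x30:6|rd=3:2|rs=1:2|pad=0:6 = 0xc340; big→ c3 40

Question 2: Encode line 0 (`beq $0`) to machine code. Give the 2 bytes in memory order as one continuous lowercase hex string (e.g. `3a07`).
8c00

0. beq fields op=0x23:6|imm=0:10 → word 8c00h → 8c 00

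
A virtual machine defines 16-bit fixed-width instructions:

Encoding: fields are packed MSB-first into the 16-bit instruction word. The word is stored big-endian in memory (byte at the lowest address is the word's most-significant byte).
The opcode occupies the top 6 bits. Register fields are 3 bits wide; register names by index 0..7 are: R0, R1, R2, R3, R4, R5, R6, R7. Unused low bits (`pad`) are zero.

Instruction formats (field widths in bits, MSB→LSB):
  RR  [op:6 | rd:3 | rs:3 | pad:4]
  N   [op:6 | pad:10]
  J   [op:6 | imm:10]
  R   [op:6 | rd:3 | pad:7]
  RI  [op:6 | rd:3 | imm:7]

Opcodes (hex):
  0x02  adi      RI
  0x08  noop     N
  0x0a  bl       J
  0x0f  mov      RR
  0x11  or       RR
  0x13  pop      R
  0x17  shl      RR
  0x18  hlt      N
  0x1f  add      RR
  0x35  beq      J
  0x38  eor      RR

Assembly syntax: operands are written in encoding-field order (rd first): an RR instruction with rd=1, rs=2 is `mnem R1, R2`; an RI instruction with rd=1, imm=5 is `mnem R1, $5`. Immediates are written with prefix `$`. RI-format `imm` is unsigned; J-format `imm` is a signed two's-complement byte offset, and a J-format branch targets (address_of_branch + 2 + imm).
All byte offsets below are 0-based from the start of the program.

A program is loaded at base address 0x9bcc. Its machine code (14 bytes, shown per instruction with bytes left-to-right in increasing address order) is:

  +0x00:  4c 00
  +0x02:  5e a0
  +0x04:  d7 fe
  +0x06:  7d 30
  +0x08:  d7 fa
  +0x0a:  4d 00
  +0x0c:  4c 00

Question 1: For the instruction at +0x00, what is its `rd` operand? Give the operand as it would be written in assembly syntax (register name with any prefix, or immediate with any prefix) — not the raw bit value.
+0x00: 4c 00 ⇒ word 0x4c00 (big)
  op=0x4c00>>10=0x13 ⇒ pop (R)
  rd@[9:7]=0x0 ⇒ R0

R0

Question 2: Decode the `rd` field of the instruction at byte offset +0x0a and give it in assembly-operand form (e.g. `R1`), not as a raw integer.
R2

[0a] 4d 00 → 0x4d00
  opcode bits[15:10]=0x13: pop/R
  rd: (w>>7)&0x7=0x2 → R2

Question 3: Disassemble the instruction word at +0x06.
off 0x06: read 7d 30 as big → 0x7d30
  opcode bits[15:10]=0x1f: add/RR
  rd@[9:7]=0x2 ⇒ R2
  rs@[6:4]=0x3 ⇒ R3

add R2, R3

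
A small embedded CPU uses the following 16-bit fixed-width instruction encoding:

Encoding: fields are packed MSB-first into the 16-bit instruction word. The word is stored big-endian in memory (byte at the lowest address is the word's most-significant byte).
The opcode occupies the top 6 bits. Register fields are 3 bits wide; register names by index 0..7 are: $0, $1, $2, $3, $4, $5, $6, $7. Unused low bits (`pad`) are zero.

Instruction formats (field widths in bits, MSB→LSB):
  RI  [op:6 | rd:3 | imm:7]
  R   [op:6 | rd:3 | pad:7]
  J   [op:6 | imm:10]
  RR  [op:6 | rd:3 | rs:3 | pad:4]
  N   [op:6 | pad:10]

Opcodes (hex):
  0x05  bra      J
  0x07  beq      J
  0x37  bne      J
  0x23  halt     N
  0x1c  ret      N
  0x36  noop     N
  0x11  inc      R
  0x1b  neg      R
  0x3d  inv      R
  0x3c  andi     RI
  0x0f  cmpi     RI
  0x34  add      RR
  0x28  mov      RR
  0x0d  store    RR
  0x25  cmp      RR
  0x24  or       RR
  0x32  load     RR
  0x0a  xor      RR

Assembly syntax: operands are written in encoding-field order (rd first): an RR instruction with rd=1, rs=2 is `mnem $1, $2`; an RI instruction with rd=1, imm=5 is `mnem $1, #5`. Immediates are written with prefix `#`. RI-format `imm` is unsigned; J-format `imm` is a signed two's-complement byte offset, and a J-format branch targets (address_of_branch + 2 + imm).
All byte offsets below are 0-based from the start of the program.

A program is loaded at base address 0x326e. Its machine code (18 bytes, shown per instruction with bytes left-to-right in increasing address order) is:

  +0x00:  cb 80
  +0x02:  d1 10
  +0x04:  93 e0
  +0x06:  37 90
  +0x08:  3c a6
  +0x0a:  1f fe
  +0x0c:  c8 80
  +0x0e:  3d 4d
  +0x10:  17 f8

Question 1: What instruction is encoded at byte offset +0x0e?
cmpi $2, #77

off 0x0e: read 3d 4d as big → 0x3d4d
  opcode bits[15:10]=0xf: cmpi/RI
  rd@[9:7]=0x2 ⇒ $2
  imm@[6:0]=0x4d ⇒ #77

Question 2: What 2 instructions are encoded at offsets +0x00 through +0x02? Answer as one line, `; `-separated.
load $7, $0; add $2, $1

+0x00: cb 80 ⇒ word 0xcb80 (big)
  top 6b → 0x32 → load [RR]
  rd@[9:7]=0x7 ⇒ $7
  rs@[6:4]=0x0 ⇒ $0
+0x02: d1 10 ⇒ word 0xd110 (big)
  top 6b → 0x34 → add [RR]
  rd@[9:7]=0x2 ⇒ $2
  rs@[6:4]=0x1 ⇒ $1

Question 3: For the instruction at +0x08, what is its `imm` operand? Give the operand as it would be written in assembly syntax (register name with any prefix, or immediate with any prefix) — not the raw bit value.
#38

off 0x08: read 3c a6 as big → 0x3ca6
  op=0x3ca6>>10=0xf ⇒ cmpi (RI)
  rd@[9:7]=0x1 ⇒ $1
  imm@[6:0]=0x26 ⇒ #38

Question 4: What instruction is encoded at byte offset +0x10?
bra #-8

off 0x10: read 17 f8 as big → 0x17f8
  opcode bits[15:10]=0x5: bra/J
  imm@[9:0]=0x3f8 (s10→-8) ⇒ #-8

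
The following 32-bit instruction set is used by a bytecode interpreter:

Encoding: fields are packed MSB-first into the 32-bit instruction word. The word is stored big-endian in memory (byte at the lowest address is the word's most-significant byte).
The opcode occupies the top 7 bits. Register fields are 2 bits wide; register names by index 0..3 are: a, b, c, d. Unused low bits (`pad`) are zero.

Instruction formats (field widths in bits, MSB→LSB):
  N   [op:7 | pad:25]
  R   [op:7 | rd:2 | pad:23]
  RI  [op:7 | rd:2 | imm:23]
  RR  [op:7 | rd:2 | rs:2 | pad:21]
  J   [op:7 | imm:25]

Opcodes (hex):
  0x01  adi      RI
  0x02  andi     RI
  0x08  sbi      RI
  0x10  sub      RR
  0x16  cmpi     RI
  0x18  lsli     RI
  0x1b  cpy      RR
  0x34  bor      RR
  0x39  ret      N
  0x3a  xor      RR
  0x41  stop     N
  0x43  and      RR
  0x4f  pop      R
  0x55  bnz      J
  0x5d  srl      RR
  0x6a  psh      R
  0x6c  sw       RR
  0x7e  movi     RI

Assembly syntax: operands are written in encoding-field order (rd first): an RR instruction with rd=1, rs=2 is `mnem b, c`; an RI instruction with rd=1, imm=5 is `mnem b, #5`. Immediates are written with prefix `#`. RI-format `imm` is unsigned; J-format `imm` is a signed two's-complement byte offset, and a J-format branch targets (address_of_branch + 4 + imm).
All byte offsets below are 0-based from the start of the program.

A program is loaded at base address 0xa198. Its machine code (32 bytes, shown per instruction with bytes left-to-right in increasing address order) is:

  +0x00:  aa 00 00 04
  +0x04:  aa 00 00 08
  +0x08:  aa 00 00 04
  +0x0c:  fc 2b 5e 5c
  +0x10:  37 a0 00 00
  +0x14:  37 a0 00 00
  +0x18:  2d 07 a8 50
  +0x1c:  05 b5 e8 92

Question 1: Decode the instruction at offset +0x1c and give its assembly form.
[1c] 05 b5 e8 92 → 0x05b5e892
  op=0x05b5e892>>25=0x2 ⇒ andi (RI)
  [24:23] rd=3 = d
  [22:0] imm=3532946 = #3532946

andi d, #3532946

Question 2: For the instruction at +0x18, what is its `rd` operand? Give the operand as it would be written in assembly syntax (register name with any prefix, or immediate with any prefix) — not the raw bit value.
c

[18] 2d 07 a8 50 → 0x2d07a850
  opcode bits[31:25]=0x16: cmpi/RI
  [24:23] rd=2 = c
  [22:0] imm=501840 = #501840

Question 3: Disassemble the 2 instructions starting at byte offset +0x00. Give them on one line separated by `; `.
@+00  big-endian(aa 00 00 04) = 0xaa000004
  opcode bits[31:25]=0x55: bnz/J
  [24:0] imm=4 = #4
@+04  big-endian(aa 00 00 08) = 0xaa000008
  opcode bits[31:25]=0x55: bnz/J
  [24:0] imm=8 = #8

bnz #4; bnz #8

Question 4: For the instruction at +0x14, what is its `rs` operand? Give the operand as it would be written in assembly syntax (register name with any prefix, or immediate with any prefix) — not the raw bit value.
off 0x14: read 37 a0 00 00 as big → 0x37a00000
  opcode bits[31:25]=0x1b: cpy/RR
  rd@[24:23]=0x3 ⇒ d
  rs@[22:21]=0x1 ⇒ b

b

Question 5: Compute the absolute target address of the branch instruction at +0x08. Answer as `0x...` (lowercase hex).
0xa1a8

off 0x08: read aa 00 00 04 as big → 0xaa000004
  op=0xaa000004>>25=0x55 ⇒ bnz (J)
  imm@[24:0]=0x4 ⇒ #4
  target = base 0xa198 + off 0x08 + 4 + imm 4 = 0xa1a8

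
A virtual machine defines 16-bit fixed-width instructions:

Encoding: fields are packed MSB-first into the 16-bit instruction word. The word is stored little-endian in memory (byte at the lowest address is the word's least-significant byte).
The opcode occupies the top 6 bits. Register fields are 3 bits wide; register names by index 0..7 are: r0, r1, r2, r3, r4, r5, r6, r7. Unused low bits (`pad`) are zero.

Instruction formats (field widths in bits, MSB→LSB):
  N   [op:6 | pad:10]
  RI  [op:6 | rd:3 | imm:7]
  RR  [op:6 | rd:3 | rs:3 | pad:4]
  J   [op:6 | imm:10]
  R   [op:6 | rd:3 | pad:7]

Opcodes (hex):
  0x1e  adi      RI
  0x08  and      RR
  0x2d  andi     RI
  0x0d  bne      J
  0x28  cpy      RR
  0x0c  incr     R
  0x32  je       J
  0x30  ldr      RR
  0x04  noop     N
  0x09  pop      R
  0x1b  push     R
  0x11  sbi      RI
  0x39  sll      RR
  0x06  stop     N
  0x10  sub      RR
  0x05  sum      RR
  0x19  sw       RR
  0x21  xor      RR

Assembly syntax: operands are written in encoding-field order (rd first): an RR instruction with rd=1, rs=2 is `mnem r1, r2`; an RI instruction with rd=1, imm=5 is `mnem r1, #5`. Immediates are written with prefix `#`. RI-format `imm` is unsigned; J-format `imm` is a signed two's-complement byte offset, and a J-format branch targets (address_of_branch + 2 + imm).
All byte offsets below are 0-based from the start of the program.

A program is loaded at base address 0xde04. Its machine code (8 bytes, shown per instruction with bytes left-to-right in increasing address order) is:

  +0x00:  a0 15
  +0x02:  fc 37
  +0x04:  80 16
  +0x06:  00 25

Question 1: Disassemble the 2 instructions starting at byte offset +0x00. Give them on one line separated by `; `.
[00] a0 15 → 0x15a0
  top 6b → 0x5 → sum [RR]
  [9:7] rd=3 = r3
  [6:4] rs=2 = r2
[02] fc 37 → 0x37fc
  top 6b → 0xd → bne [J]
  [9:0] imm=1020 (s10→-4) = #-4

sum r3, r2; bne #-4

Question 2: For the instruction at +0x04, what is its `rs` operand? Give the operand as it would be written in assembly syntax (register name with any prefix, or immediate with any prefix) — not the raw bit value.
r0

+0x04: 80 16 ⇒ word 0x1680 (little)
  op=0x1680>>10=0x5 ⇒ sum (RR)
  [9:7] rd=5 = r5
  [6:4] rs=0 = r0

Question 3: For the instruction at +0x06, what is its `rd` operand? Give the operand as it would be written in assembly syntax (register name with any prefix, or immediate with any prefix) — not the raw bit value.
@+06  little-endian(00 25) = 0x2500
  top 6b → 0x9 → pop [R]
  [9:7] rd=2 = r2

r2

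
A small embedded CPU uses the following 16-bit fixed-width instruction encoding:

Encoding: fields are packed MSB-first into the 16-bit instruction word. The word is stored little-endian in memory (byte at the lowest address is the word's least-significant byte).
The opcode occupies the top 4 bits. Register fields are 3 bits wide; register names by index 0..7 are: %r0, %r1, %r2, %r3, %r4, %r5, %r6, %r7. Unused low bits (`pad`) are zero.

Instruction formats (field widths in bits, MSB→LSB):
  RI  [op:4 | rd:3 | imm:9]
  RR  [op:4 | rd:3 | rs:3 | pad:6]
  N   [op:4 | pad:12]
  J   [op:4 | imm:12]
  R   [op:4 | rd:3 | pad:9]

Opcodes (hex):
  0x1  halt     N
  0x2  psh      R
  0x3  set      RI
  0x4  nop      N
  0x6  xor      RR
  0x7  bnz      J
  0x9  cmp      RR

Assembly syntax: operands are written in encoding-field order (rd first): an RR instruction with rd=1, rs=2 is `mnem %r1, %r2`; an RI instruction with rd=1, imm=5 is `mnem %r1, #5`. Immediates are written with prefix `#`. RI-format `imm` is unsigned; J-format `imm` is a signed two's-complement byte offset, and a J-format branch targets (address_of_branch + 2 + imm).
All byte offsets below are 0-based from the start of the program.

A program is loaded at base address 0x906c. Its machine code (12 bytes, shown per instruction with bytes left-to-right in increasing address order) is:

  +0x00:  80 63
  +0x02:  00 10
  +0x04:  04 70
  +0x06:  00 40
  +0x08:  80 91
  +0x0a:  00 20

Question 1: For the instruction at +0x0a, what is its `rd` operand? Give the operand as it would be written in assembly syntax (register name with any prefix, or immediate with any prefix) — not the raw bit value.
off 0x0a: read 00 20 as little → 0x2000
  op=0x2000>>12=0x2 ⇒ psh (R)
  [11:9] rd=0 = %r0

%r0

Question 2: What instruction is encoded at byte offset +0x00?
xor %r1, %r6

off 0x00: read 80 63 as little → 0x6380
  top 4b → 0x6 → xor [RR]
  rd@[11:9]=0x1 ⇒ %r1
  rs@[8:6]=0x6 ⇒ %r6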